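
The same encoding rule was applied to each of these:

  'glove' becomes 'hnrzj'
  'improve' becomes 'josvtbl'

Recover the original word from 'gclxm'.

In glove: g→h is +1, l→n is +2, o→r is +3, v→z is +4 — the shift increases by 1 each position. Each letter shifts forward by (position + 1), i.e. 1, 2, 3, … — the shift grows by one for each successive letter.
Decoding gclxm: g−1=f, c−2=a, l−3=i, x−4=t, m−5=h.

faith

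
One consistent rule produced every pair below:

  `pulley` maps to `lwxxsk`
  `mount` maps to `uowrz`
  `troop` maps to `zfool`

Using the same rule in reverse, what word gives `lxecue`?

p(15)→l(11) and u(20)→w(22) fit y≡23x+4 (mod 26); the inverse of 23 mod 26 is 17. This is an affine cipher: with a=0,…,z=25, each position x becomes (23x+4) mod 26.
Decoding lxecue: l(11)→17·(11−4)≡15=p; x(23)→17·(23−4)≡11=l; e(4)→17·(4−4)≡0=a; c(2)→17·(2−4)≡18=s; u(20)→17·(20−4)≡12=m; e(4)→17·(4−4)≡0=a (all mod 26).

plasma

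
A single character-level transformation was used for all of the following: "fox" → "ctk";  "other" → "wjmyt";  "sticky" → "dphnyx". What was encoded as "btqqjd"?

yellow

The output letters match the input read backwards, each shifted +5: fox reversed is xof. The word is reversed, then every letter is shifted forward by 5.
Undoing it on btqqjd: shift back: b−5=w, t−5=o, q−5=l, q−5=l, j−5=e, d−5=y → wolley; then reverse → yellow.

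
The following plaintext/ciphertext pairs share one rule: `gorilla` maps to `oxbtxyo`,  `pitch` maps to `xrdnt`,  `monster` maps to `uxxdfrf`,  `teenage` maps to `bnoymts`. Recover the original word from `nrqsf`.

fight

In gorilla: g→o is +8, o→x is +9, r→b is +10, i→t is +11 — the shift increases by 1 each position. Each letter shifts forward by (position + 8), i.e. 8, 9, 10, … — the shift grows by one for each successive letter.
Reversing it on nrqsf: n−8=f, r−9=i, q−10=g, s−11=h, f−12=t.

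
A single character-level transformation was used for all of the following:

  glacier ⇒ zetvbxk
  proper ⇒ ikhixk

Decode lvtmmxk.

Compare letters: g→z is +19, l→e is +19, a→t is +19 — a constant shift. Each letter is shifted forward by 19 in the alphabet (a Caesar shift of +19).
Decoding lvtmmxk: l−19=s, v−19=c, t−19=a, m−19=t, m−19=t, x−19=e, k−19=r.

scatter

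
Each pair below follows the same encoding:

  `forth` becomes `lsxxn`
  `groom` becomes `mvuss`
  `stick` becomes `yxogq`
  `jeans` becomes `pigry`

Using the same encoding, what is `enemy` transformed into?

A repeating key of period 2 is used — shifts +6, +4 over and over.
On enemy: e+6=k, n+4=r, e+6=k, m+4=q, y+6=e.

krkqe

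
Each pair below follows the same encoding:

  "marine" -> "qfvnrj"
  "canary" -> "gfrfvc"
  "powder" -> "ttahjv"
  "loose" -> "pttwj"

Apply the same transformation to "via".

The shift depends on letter class: consonant m→q is +4, but vowel a→f is +5. Two shifts are in play — +5 for a/e/i/o/u, +4 for every other letter.
Applying it to via: v(cons)+4=z, i(vowel)+5=n, a(vowel)+5=f.

znf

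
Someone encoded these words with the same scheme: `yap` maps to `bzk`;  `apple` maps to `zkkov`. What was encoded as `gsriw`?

third

This is the alphabet-reversal cipher (Atbash): a becomes z, b becomes y, etc.
Decoding gsriw: g↔t, s↔h, r↔i, i↔r, w↔d.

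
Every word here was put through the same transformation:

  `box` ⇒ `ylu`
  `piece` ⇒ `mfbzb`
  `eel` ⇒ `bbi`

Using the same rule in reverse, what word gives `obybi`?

This is a Caesar cipher with shift 23.
Decoding obybi: o−23=r, b−23=e, y−23=b, b−23=e, i−23=l.

rebel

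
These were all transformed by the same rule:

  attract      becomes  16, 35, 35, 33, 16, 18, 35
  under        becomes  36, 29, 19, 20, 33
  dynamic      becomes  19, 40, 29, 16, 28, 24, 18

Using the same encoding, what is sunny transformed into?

34, 36, 29, 29, 40

a is letter #1 and maps to 16: an offset of 15. The number is (letter's place in the alphabet, a=1) + 15.
On sunny: s=19→34, u=21→36, n=14→29, n=14→29, y=25→40.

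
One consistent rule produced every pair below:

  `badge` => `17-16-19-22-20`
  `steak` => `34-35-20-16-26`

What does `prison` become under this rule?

b is letter #2 and maps to 17: an offset of 15. Letters become their 1-based position plus 15 (so a→16, b→17, …).
Applying it to prison: p=16→31, r=18→33, i=9→24, s=19→34, o=15→30, n=14→29.

31-33-24-34-30-29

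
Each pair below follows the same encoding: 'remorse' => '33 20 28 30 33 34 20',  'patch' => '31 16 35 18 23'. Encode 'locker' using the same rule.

27 30 18 26 20 33

r is letter #18 and maps to 33: an offset of 15. Letters become their 1-based position plus 15 (so a→16, b→17, …).
Applying it to locker: l=12→27, o=15→30, c=3→18, k=11→26, e=5→20, r=18→33.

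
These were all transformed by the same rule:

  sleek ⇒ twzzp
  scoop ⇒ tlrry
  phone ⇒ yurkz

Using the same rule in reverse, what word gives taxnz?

s(18)→t(19) and l(11)→w(22) fit y≡7x+23 (mod 26); the inverse of 7 mod 26 is 15. This is an affine cipher: with a=0,…,z=25, each position x becomes (7x+23) mod 26.
Decoding taxnz: t(19)→15·(19−23)≡18=s; a(0)→15·(0−23)≡19=t; x(23)→15·(23−23)≡0=a; n(13)→15·(13−23)≡6=g; z(25)→15·(25−23)≡4=e (all mod 26).

stage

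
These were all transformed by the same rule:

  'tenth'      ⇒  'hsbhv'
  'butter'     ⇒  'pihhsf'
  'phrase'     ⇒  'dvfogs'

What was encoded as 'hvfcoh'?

throat

Compare letters: t→h is +14, e→s is +14, n→b is +14 — a constant shift. This is a Caesar cipher with shift 14.
Reversing it on hvfcoh: h−14=t, v−14=h, f−14=r, c−14=o, o−14=a, h−14=t.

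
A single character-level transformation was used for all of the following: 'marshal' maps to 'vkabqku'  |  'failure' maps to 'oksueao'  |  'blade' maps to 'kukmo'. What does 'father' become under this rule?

okcqoa

Vowels shift forward by 10 and consonants shift forward by 9.
For father: f(cons)+9=o, a(vowel)+10=k, t(cons)+9=c, h(cons)+9=q, e(vowel)+10=o, r(cons)+9=a.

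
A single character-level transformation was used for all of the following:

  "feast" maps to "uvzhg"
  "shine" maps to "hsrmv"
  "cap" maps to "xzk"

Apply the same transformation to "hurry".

This is the alphabet-reversal cipher (Atbash): a becomes z, b becomes y, etc.
Applying it to hurry: h↔s, u↔f, r↔i, r↔i, y↔b.

sfiib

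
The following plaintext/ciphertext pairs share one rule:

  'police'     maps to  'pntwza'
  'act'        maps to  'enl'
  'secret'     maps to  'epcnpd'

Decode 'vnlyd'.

The output letters match the input read backwards, each shifted +11: police reversed is ecilop. Two steps: reverse the string, then apply a Caesar shift of +11.
Decoding vnlyd: shift back: v−11=k, n−11=c, l−11=a, y−11=n, d−11=s → kcans; then reverse → snack.

snack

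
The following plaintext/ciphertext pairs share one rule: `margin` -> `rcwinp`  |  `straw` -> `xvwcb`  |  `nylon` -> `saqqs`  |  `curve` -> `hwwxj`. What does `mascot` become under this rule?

Shifts by position in margin: pos 0: m→r (+5), pos 1: a→c (+2), pos 2: r→w (+5), pos 3: g→i (+2) — repeating every 2. The shifts repeat in a cycle of length 2: positions 0,1,… shift by +5, +2, then the pattern repeats.
On mascot: m+5=r, a+2=c, s+5=x, c+2=e, o+5=t, t+2=v.

rcxetv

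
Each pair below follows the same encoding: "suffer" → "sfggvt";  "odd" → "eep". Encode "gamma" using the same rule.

The word is reversed, then every letter is shifted forward by 1.
On gamma: reverse → ammag; then shift: a+1=b, m+1=n, m+1=n, a+1=b, g+1=h.

bnnbh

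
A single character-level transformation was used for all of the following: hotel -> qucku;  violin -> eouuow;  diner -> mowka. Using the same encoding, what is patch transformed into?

The shift depends on letter class: consonant h→q is +9, but vowel o→u is +6. Vowels shift forward by 6 and consonants shift forward by 9.
For patch: p(cons)+9=y, a(vowel)+6=g, t(cons)+9=c, c(cons)+9=l, h(cons)+9=q.

ygclq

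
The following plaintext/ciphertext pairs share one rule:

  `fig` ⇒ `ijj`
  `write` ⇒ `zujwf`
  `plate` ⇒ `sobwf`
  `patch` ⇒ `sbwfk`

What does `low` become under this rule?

opz

The shift depends on letter class: consonant f→i is +3, but vowel i→j is +1. Two shifts are in play — +1 for a/e/i/o/u, +3 for every other letter.
On low: l(cons)+3=o, o(vowel)+1=p, w(cons)+3=z.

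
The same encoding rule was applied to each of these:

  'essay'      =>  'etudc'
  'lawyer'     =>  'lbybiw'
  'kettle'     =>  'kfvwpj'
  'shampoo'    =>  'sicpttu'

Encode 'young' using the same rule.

The shift increases by 1 at each position, starting from +0: 0, 1, 2, ….
Applying it to young: y+0=y, o+1=p, u+2=w, n+3=q, g+4=k.

ypwqk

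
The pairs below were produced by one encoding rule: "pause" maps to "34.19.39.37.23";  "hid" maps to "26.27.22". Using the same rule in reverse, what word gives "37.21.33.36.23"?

The number is (letter's place in the alphabet, a=1) + 18.
Decoding 37.21.33.36.23: 37→(37−18)÷1=19=s, 21→(21−18)÷1=3=c, 33→(33−18)÷1=15=o, 36→(36−18)÷1=18=r, 23→(23−18)÷1=5=e.

score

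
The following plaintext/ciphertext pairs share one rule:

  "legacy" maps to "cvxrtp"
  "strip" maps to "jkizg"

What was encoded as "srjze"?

basin

This is a Caesar cipher with shift 17.
Reversing it on srjze: s−17=b, r−17=a, j−17=s, z−17=i, e−17=n.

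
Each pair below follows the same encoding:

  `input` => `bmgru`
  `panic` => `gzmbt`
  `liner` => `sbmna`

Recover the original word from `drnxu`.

i(8)→b(1) and n(13)→m(12) fit y≡23x+25 (mod 26); the inverse of 23 mod 26 is 17. Each letter's alphabet position (a=0..z=25) is mapped through 23·x+25 mod 26 — an affine cipher.
Undoing it on drnxu: d(3)→17·(3−25)≡16=q; r(17)→17·(17−25)≡20=u; n(13)→17·(13−25)≡4=e; x(23)→17·(23−25)≡18=s; u(20)→17·(20−25)≡19=t (all mod 26).

quest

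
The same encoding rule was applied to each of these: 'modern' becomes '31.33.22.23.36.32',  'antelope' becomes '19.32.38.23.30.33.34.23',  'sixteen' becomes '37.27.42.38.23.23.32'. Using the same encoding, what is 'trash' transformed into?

m is letter #13 and maps to 31: an offset of 18. Letters become their 1-based position plus 18 (so a→19, b→20, …).
Applying it to trash: t=20→38, r=18→36, a=1→19, s=19→37, h=8→26.

38.36.19.37.26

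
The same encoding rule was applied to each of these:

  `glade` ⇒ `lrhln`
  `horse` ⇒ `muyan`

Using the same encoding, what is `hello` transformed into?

mkstx

The shift increases by 1 at each position, starting from +5: 5, 6, 7, ….
Applying it to hello: h+5=m, e+6=k, l+7=s, l+8=t, o+9=x.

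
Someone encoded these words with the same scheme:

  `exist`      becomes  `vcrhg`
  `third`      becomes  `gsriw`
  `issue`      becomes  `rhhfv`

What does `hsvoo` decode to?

Each pair mirrors across the alphabet (e↔v, x↔c, i↔r): positions sum to 25. Each letter is replaced by its mirror in the alphabet: a↔z, b↔y, c↔x, and so on (the Atbash cipher).
Undoing it on hsvoo: h↔s, s↔h, v↔e, o↔l, o↔l.

shell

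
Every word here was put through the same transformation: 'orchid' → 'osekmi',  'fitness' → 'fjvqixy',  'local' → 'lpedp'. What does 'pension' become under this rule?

In orchid: o→o is +0, r→s is +1, c→e is +2, h→k is +3 — the shift increases by 1 each position. The shift increases by 1 at each position, starting from +0: 0, 1, 2, ….
For pension: p+0=p, e+1=f, n+2=p, s+3=v, i+4=m, o+5=t, n+6=t.

pfpvmtt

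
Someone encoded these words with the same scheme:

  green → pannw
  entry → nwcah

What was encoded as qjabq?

harsh

Every letter moves 9 places later in the alphabet, wrapping around z→a.
Undoing it on qjabq: q−9=h, j−9=a, a−9=r, b−9=s, q−9=h.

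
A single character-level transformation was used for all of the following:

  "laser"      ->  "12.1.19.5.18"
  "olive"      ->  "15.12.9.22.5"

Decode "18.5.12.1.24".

relax

l is letter #12 and maps to 12: an offset of 0. Each letter is replaced by its alphabet position (a=1, b=2, …, z=26).
Reversing it on 18.5.12.1.24: 18=r, 5=e, 12=l, 1=a, 24=x.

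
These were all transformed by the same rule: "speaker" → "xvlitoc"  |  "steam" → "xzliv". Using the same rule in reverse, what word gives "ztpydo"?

unique

In speaker: s→x is +5, p→v is +6, e→l is +7, a→i is +8 — the shift increases by 1 each position. Each letter shifts forward by (position + 5), i.e. 5, 6, 7, … — the shift grows by one for each successive letter.
Reversing it on ztpydo: z−5=u, t−6=n, p−7=i, y−8=q, d−9=u, o−10=e.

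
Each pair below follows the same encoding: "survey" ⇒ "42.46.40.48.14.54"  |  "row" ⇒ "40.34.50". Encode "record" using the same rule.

s(#19)→42 and u(#21)→46: differences scale by 2, so n = 2·pos + 4. The formula is n = 2×(alphabet index, a=1) + 4.
For record: r=18→40, e=5→14, c=3→10, o=15→34, r=18→40, d=4→12.

40.14.10.34.40.12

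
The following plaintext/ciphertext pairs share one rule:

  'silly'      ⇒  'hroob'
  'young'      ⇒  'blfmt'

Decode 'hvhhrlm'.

Letters are reflected about the middle of the alphabet (position → 25−position): Atbash.
Decoding hvhhrlm: h↔s, v↔e, h↔s, h↔s, r↔i, l↔o, m↔n.

session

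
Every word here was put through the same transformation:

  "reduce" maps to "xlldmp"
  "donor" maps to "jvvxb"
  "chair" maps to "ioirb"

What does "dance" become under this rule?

jhvlo

In reduce: r→x is +6, e→l is +7, d→l is +8, u→d is +9 — the shift increases by 1 each position. Each letter shifts forward by (position + 6), i.e. 6, 7, 8, … — the shift grows by one for each successive letter.
Applying it to dance: d+6=j, a+7=h, n+8=v, c+9=l, e+10=o.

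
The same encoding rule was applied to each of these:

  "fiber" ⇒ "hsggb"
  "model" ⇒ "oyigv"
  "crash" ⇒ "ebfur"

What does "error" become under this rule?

The shifts repeat in a cycle of length 3: positions 0,1,… shift by +2, +10, +5, then the pattern repeats.
Applying it to error: e+2=g, r+10=b, r+5=w, o+2=q, r+10=b.

gbwqb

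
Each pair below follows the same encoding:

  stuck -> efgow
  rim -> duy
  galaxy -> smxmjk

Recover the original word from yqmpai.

meadow

Compare letters: s→e is +12, t→f is +12, u→g is +12 — a constant shift. It's a constant shift of +12 (ROT12).
Decoding yqmpai: y−12=m, q−12=e, m−12=a, p−12=d, a−12=o, i−12=w.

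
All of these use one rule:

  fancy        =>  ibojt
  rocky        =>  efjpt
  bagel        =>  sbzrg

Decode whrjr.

piece

f(5)→i(8) and a(0)→b(1) fit y≡17x+1 (mod 26); the inverse of 17 mod 26 is 23. This is an affine cipher: with a=0,…,z=25, each position x becomes (17x+1) mod 26.
Decoding whrjr: w(22)→23·(22−1)≡15=p; h(7)→23·(7−1)≡8=i; r(17)→23·(17−1)≡4=e; j(9)→23·(9−1)≡2=c; r(17)→23·(17−1)≡4=e (all mod 26).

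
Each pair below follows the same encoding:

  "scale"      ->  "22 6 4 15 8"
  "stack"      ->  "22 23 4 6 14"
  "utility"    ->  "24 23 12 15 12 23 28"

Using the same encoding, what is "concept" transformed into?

s is letter #19 and maps to 22: an offset of 3. Letters become their 1-based position plus 3 (so a→4, b→5, …).
On concept: c=3→6, o=15→18, n=14→17, c=3→6, e=5→8, p=16→19, t=20→23.

6 18 17 6 8 19 23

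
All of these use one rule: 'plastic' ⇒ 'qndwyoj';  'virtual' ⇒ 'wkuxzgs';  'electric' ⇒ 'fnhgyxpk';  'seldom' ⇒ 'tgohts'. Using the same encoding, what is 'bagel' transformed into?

Letter i (0-indexed) is shifted by i+1, so successive shifts are 1, 2, 3, ….
On bagel: b+1=c, a+2=c, g+3=j, e+4=i, l+5=q.

ccjiq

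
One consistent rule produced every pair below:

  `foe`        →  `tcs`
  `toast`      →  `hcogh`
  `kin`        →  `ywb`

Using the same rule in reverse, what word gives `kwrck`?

widow

Compare letters: f→t is +14, o→c is +14, e→s is +14 — a constant shift. Every letter moves 14 places later in the alphabet, wrapping around z→a.
Reversing it on kwrck: k−14=w, w−14=i, r−14=d, c−14=o, k−14=w.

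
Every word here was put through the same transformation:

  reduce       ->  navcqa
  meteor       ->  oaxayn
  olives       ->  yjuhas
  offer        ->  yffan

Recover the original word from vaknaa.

r(17)→n(13) and e(4)→a(0) fit y≡5x+6 (mod 26); the inverse of 5 mod 26 is 21. Each letter's alphabet position (a=0..z=25) is mapped through 5·x+6 mod 26 — an affine cipher.
Reversing it on vaknaa: v(21)→21·(21−6)≡3=d; a(0)→21·(0−6)≡4=e; k(10)→21·(10−6)≡6=g; n(13)→21·(13−6)≡17=r; a(0)→21·(0−6)≡4=e; a(0)→21·(0−6)≡4=e (all mod 26).

degree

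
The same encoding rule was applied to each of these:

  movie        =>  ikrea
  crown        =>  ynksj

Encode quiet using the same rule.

mqeap

Compare letters: m→i is +22, o→k is +22, v→r is +22 — a constant shift. It's a constant shift of +22 (ROT22).
For quiet: q+22=m, u+22=q, i+22=e, e+22=a, t+22=p.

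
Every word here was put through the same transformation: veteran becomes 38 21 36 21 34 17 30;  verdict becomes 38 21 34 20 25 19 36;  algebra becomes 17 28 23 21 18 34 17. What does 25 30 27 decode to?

v is letter #22 and maps to 38: an offset of 16. Each letter is replaced by its alphabet position (a=1..z=26) + 16.
Decoding 25 30 27: 25→(25−16)÷1=9=i, 30→(30−16)÷1=14=n, 27→(27−16)÷1=11=k.

ink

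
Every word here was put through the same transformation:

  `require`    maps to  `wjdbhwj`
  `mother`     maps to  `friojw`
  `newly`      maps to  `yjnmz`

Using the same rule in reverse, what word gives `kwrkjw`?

r(17)→w(22) and e(4)→j(9) fit y≡19x+11 (mod 26); the inverse of 19 mod 26 is 11. Treating letters as 0–25, the rule is x ↦ 19x + 11 (mod 26).
Decoding kwrkjw: k(10)→11·(10−11)≡15=p; w(22)→11·(22−11)≡17=r; r(17)→11·(17−11)≡14=o; k(10)→11·(10−11)≡15=p; j(9)→11·(9−11)≡4=e; w(22)→11·(22−11)≡17=r (all mod 26).

proper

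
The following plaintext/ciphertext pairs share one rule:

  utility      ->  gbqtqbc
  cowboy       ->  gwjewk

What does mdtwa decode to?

Two steps: reverse the string, then apply a Caesar shift of +8.
Decoding mdtwa: shift back: m−8=e, d−8=v, t−8=l, w−8=o, a−8=s → evlos; then reverse → solve.

solve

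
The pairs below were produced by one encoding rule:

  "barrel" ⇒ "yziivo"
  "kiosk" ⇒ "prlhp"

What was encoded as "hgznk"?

stamp

Letters are reflected about the middle of the alphabet (position → 25−position): Atbash.
Decoding hgznk: h↔s, g↔t, z↔a, n↔m, k↔p.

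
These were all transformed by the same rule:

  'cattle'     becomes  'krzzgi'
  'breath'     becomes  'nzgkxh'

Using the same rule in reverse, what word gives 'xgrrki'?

The output letters match the input read backwards, each shifted +6: cattle reversed is elttac. Read the word backwards and shift each letter +6.
Decoding xgrrki: shift back: x−6=r, g−6=a, r−6=l, r−6=l, k−6=e, i−6=c → rallec; then reverse → cellar.

cellar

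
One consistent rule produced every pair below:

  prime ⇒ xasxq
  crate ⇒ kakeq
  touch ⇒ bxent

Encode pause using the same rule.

In prime: p→x is +8, r→a is +9, i→s is +10, m→x is +11 — the shift increases by 1 each position. Each letter shifts forward by (position + 8), i.e. 8, 9, 10, … — the shift grows by one for each successive letter.
Applying it to pause: p+8=x, a+9=j, u+10=e, s+11=d, e+12=q.

xjedq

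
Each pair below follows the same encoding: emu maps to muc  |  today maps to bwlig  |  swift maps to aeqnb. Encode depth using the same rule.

lmxbp

Compare letters: e→m is +8, m→u is +8, u→c is +8 — a constant shift. It's a constant shift of +8 (ROT8).
For depth: d+8=l, e+8=m, p+8=x, t+8=b, h+8=p.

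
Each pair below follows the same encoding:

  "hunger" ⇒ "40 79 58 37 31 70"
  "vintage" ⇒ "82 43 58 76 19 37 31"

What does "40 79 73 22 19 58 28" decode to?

husband

The formula is n = 3×(alphabet index, a=1) + 16.
Decoding 40 79 73 22 19 58 28: 40→(40−16)÷3=8=h, 79→(79−16)÷3=21=u, 73→(73−16)÷3=19=s, 22→(22−16)÷3=2=b, 19→(19−16)÷3=1=a, 58→(58−16)÷3=14=n, 28→(28−16)÷3=4=d.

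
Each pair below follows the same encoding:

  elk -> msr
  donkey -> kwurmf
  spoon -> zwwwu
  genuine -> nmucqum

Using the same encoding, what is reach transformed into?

ymijo

The rule splits by letter class: vowels +8, consonants +7.
For reach: r(cons)+7=y, e(vowel)+8=m, a(vowel)+8=i, c(cons)+7=j, h(cons)+7=o.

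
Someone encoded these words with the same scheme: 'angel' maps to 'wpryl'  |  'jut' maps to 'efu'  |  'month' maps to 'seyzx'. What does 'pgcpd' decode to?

serve

Two steps: reverse the string, then apply a Caesar shift of +11.
Decoding pgcpd: shift back: p−11=e, g−11=v, c−11=r, p−11=e, d−11=s → evres; then reverse → serve.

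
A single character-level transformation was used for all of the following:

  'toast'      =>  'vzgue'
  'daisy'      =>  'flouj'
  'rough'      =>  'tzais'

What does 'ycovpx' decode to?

It's a Vigenère-style cipher with numeric key [2,11,6]: position i shifts by key[i mod 3].
Reversing it on ycovpx: y−2=w, c−11=r, o−6=i, v−2=t, p−11=e, x−6=r.

writer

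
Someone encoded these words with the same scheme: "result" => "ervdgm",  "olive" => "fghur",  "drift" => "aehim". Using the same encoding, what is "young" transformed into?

tfdoz

r(17)→e(4) and e(4)→r(17) fit y≡17x+1 (mod 26); the inverse of 17 mod 26 is 23. Each letter's alphabet position (a=0..z=25) is mapped through 17·x+1 mod 26 — an affine cipher.
On young: y(24)→17·24+1≡19=t; o(14)→17·14+1≡5=f; u(20)→17·20+1≡3=d; n(13)→17·13+1≡14=o; g(6)→17·6+1≡25=z (all mod 26).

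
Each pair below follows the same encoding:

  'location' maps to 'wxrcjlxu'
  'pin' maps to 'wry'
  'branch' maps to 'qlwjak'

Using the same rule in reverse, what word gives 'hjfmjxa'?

Read the word backwards and shift each letter +9.
Decoding hjfmjxa: shift back: h−9=y, j−9=a, f−9=w, m−9=d, j−9=a, x−9=o, a−9=r → yawdaor; then reverse → roadway.

roadway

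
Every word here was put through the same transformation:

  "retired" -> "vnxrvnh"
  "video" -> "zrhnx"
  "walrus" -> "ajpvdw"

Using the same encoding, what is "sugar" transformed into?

wdkjv

The shift depends on letter class: consonant r→v is +4, but vowel e→n is +9. The rule splits by letter class: vowels +9, consonants +4.
For sugar: s(cons)+4=w, u(vowel)+9=d, g(cons)+4=k, a(vowel)+9=j, r(cons)+4=v.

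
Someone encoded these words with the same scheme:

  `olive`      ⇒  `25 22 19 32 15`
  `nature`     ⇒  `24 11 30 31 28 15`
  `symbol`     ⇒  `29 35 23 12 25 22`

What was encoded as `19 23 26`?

imp

o is letter #15 and maps to 25: an offset of 10. The number is (letter's place in the alphabet, a=1) + 10.
Undoing it on 19 23 26: 19→(19−10)÷1=9=i, 23→(23−10)÷1=13=m, 26→(26−10)÷1=16=p.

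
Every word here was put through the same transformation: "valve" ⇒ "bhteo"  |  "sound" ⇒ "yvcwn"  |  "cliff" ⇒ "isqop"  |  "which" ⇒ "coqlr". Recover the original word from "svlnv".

In valve: v→b is +6, a→h is +7, l→t is +8, v→e is +9 — the shift increases by 1 each position. The shift increases by 1 at each position, starting from +6: 6, 7, 8, ….
Reversing it on svlnv: s−6=m, v−7=o, l−8=d, n−9=e, v−10=l.

model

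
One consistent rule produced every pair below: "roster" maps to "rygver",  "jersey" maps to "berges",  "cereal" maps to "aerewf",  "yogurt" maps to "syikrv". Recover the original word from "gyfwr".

solar

r(17)→r(17) and o(14)→y(24) fit y≡15x+22 (mod 26); the inverse of 15 mod 26 is 7. Each letter's alphabet position (a=0..z=25) is mapped through 15·x+22 mod 26 — an affine cipher.
Undoing it on gyfwr: g(6)→7·(6−22)≡18=s; y(24)→7·(24−22)≡14=o; f(5)→7·(5−22)≡11=l; w(22)→7·(22−22)≡0=a; r(17)→7·(17−22)≡17=r (all mod 26).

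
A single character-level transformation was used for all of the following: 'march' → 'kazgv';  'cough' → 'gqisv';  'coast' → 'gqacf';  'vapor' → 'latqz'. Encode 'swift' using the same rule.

coypf

Each letter's alphabet position (a=0..z=25) is mapped through 3·x+0 mod 26 — an affine cipher.
On swift: s(18)→3·18+0≡2=c; w(22)→3·22+0≡14=o; i(8)→3·8+0≡24=y; f(5)→3·5+0≡15=p; t(19)→3·19+0≡5=f (all mod 26).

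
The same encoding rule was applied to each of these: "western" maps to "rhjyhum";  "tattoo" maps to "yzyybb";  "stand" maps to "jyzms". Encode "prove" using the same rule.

qubch

Treating letters as 0–25, the rule is x ↦ 15x + 25 (mod 26).
Applying it to prove: p(15)→15·15+25≡16=q; r(17)→15·17+25≡20=u; o(14)→15·14+25≡1=b; v(21)→15·21+25≡2=c; e(4)→15·4+25≡7=h (all mod 26).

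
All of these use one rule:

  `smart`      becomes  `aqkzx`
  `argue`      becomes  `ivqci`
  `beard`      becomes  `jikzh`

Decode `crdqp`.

until

Shifts by position in smart: pos 0: s→a (+8), pos 1: m→q (+4), pos 2: a→k (+10), pos 3: r→z (+8), pos 4: t→x (+4) — repeating every 3. A repeating key of period 3 is used — shifts +8, +4, +10 over and over.
Undoing it on crdqp: c−8=u, r−4=n, d−10=t, q−8=i, p−4=l.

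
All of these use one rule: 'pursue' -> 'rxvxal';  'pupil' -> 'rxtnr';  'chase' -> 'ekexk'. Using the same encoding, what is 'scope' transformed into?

ufsuk

In pursue: p→r is +2, u→x is +3, r→v is +4, s→x is +5 — the shift increases by 1 each position. Each letter shifts forward by (position + 2), i.e. 2, 3, 4, … — the shift grows by one for each successive letter.
On scope: s+2=u, c+3=f, o+4=s, p+5=u, e+6=k.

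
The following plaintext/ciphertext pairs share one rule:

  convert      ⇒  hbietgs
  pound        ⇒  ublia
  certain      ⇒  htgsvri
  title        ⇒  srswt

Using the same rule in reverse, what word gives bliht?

c(2)→h(7) and o(14)→b(1) fit y≡19x+21 (mod 26); the inverse of 19 mod 26 is 11. This is an affine cipher: with a=0,…,z=25, each position x becomes (19x+21) mod 26.
Decoding bliht: b(1)→11·(1−21)≡14=o; l(11)→11·(11−21)≡20=u; i(8)→11·(8−21)≡13=n; h(7)→11·(7−21)≡2=c; t(19)→11·(19−21)≡4=e (all mod 26).

ounce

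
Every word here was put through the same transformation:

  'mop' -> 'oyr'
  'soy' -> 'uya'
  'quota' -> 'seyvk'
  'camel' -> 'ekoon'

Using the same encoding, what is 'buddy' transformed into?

The shift depends on letter class: consonant m→o is +2, but vowel o→y is +10. Vowels shift forward by 10 and consonants shift forward by 2.
On buddy: b(cons)+2=d, u(vowel)+10=e, d(cons)+2=f, d(cons)+2=f, y(cons)+2=a.

deffa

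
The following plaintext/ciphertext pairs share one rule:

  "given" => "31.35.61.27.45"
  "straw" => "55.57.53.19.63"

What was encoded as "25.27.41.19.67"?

delay

g(#7)→31 and i(#9)→35: differences scale by 2, so n = 2·pos + 17. The formula is n = 2×(alphabet index, a=1) + 17.
Undoing it on 25.27.41.19.67: 25→(25−17)÷2=4=d, 27→(27−17)÷2=5=e, 41→(41−17)÷2=12=l, 19→(19−17)÷2=1=a, 67→(67−17)÷2=25=y.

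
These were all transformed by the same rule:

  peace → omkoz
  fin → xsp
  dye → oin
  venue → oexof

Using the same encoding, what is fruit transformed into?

dsebp

The output letters match the input read backwards, each shifted +10: peace reversed is ecaep. Two steps: reverse the string, then apply a Caesar shift of +10.
Applying it to fruit: reverse → tiurf; then shift: t+10=d, i+10=s, u+10=e, r+10=b, f+10=p.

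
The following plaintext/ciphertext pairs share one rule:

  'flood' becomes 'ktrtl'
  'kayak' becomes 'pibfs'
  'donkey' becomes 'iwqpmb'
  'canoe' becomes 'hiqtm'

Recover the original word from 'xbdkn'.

Shifts by position in flood: pos 0: f→k (+5), pos 1: l→t (+8), pos 2: o→r (+3), pos 3: o→t (+5), pos 4: d→l (+8) — repeating every 3. The shifts repeat in a cycle of length 3: positions 0,1,… shift by +5, +8, +3, then the pattern repeats.
Undoing it on xbdkn: x−5=s, b−8=t, d−3=a, k−5=f, n−8=f.

staff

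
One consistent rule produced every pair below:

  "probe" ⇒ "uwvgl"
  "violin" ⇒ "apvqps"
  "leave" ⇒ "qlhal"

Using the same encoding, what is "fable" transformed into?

The shift depends on letter class: consonant p→u is +5, but vowel o→v is +7. Two shifts are in play — +7 for a/e/i/o/u, +5 for every other letter.
On fable: f(cons)+5=k, a(vowel)+7=h, b(cons)+5=g, l(cons)+5=q, e(vowel)+7=l.

khgql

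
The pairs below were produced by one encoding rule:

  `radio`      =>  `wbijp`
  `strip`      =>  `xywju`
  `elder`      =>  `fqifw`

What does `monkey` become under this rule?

The shift depends on letter class: consonant r→w is +5, but vowel a→b is +1. The rule splits by letter class: vowels +1, consonants +5.
For monkey: m(cons)+5=r, o(vowel)+1=p, n(cons)+5=s, k(cons)+5=p, e(vowel)+1=f, y(cons)+5=d.

rpspfd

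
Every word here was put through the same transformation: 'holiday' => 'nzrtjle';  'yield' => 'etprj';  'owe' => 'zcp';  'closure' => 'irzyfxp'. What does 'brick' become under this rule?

The shift depends on letter class: consonant h→n is +6, but vowel o→z is +11. Vowels shift forward by 11 and consonants shift forward by 6.
On brick: b(cons)+6=h, r(cons)+6=x, i(vowel)+11=t, c(cons)+6=i, k(cons)+6=q.

hxtiq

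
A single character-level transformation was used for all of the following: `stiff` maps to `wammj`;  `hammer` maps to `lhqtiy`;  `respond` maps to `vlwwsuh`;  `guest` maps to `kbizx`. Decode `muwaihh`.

Shifts by position in stiff: pos 0: s→w (+4), pos 1: t→a (+7), pos 2: i→m (+4), pos 3: f→m (+7) — repeating every 2. It's a Vigenère-style cipher with numeric key [4,7]: position i shifts by key[i mod 2].
Reversing it on muwaihh: m−4=i, u−7=n, w−4=s, a−7=t, i−4=e, h−7=a, h−4=d.

instead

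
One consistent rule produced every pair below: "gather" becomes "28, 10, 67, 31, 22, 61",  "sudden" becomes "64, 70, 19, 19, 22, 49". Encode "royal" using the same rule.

With a=1..z=26, the number is 3·pos + 7.
For royal: r=18→61, o=15→52, y=25→82, a=1→10, l=12→43.

61, 52, 82, 10, 43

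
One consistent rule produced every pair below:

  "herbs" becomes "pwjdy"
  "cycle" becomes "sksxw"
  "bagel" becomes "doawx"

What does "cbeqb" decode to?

h(7)→p(15) and e(4)→w(22) fit y≡15x+14 (mod 26); the inverse of 15 mod 26 is 7. This is an affine cipher: with a=0,…,z=25, each position x becomes (15x+14) mod 26.
Undoing it on cbeqb: c(2)→7·(2−14)≡20=u; b(1)→7·(1−14)≡13=n; e(4)→7·(4−14)≡8=i; q(16)→7·(16−14)≡14=o; b(1)→7·(1−14)≡13=n (all mod 26).

union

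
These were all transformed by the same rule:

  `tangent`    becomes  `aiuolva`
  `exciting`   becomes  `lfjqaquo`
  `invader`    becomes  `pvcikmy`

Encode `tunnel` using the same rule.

A repeating key of period 2 is used — shifts +7, +8 over and over.
On tunnel: t+7=a, u+8=c, n+7=u, n+8=v, e+7=l, l+8=t.

acuvlt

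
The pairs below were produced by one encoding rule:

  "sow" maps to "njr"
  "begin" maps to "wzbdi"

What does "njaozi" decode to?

soften

It's a constant shift of +21 (ROT21).
Undoing it on njaozi: n−21=s, j−21=o, a−21=f, o−21=t, z−21=e, i−21=n.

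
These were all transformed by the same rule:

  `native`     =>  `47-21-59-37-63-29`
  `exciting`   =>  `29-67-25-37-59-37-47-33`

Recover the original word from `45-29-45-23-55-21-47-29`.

membrane

n(#14)→47 and a(#1)→21: differences scale by 2, so n = 2·pos + 19. Each letter becomes 2×(its alphabet position, a=1..z=26) + 19.
Reversing it on 45-29-45-23-55-21-47-29: 45→(45−19)÷2=13=m, 29→(29−19)÷2=5=e, 45→(45−19)÷2=13=m, 23→(23−19)÷2=2=b, 55→(55−19)÷2=18=r, 21→(21−19)÷2=1=a, 47→(47−19)÷2=14=n, 29→(29−19)÷2=5=e.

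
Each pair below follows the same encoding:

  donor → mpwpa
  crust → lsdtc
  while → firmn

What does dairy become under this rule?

The shifts repeat in a cycle of length 2: positions 0,1,… shift by +9, +1, then the pattern repeats.
On dairy: d+9=m, a+1=b, i+9=r, r+1=s, y+9=h.

mbrsh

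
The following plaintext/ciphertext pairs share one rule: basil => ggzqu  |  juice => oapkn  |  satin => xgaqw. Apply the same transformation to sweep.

xclmy

In basil: b→g is +5, a→g is +6, s→z is +7, i→q is +8 — the shift increases by 1 each position. The shift increases by 1 at each position, starting from +5: 5, 6, 7, ….
Applying it to sweep: s+5=x, w+6=c, e+7=l, e+8=m, p+9=y.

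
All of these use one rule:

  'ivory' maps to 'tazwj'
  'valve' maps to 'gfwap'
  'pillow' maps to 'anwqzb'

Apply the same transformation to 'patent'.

afejyy

Shifts by position in ivory: pos 0: i→t (+11), pos 1: v→a (+5), pos 2: o→z (+11), pos 3: r→w (+5) — repeating every 2. A repeating key of period 2 is used — shifts +11, +5 over and over.
On patent: p+11=a, a+5=f, t+11=e, e+5=j, n+11=y, t+5=y.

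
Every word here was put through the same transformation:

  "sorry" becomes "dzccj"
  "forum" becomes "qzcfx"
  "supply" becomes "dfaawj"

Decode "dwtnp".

Every letter moves 11 places later in the alphabet, wrapping around z→a.
Reversing it on dwtnp: d−11=s, w−11=l, t−11=i, n−11=c, p−11=e.

slice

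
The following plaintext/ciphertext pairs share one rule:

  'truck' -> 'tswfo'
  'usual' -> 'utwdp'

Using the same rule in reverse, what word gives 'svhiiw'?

In truck: t→t is +0, r→s is +1, u→w is +2, c→f is +3 — the shift increases by 1 each position. The shift increases by 1 at each position, starting from +0: 0, 1, 2, ….
Reversing it on svhiiw: s−0=s, v−1=u, h−2=f, i−3=f, i−4=e, w−5=r.

suffer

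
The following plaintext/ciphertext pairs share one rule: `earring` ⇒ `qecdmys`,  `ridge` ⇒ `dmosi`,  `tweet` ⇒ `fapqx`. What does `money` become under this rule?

ysyqc

Shifts by position in earring: pos 0: e→q (+12), pos 1: a→e (+4), pos 2: r→c (+11), pos 3: r→d (+12), pos 4: i→m (+4), pos 5: n→y (+11) — repeating every 3. The shifts repeat in a cycle of length 3: positions 0,1,… shift by +12, +4, +11, then the pattern repeats.
For money: m+12=y, o+4=s, n+11=y, e+12=q, y+4=c.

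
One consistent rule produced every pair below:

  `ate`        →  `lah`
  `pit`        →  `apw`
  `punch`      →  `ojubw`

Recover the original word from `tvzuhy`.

The output letters match the input read backwards, each shifted +7: ate reversed is eta. Two steps: reverse the string, then apply a Caesar shift of +7.
Reversing it on tvzuhy: shift back: t−7=m, v−7=o, z−7=s, u−7=n, h−7=a, y−7=r → mosnar; then reverse → ransom.

ransom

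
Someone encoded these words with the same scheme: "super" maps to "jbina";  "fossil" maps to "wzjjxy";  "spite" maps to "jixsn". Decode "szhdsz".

tomato

s(18)→j(9) and u(20)→b(1) fit y≡9x+3 (mod 26); the inverse of 9 mod 26 is 3. Treating letters as 0–25, the rule is x ↦ 9x + 3 (mod 26).
Undoing it on szhdsz: s(18)→3·(18−3)≡19=t; z(25)→3·(25−3)≡14=o; h(7)→3·(7−3)≡12=m; d(3)→3·(3−3)≡0=a; s(18)→3·(18−3)≡19=t; z(25)→3·(25−3)≡14=o (all mod 26).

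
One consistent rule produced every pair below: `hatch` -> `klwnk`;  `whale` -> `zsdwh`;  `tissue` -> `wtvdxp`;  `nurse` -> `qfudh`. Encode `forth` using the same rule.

izuek

Shifts by position in hatch: pos 0: h→k (+3), pos 1: a→l (+11), pos 2: t→w (+3), pos 3: c→n (+11) — repeating every 2. It's a Vigenère-style cipher with numeric key [3,11]: position i shifts by key[i mod 2].
Applying it to forth: f+3=i, o+11=z, r+3=u, t+11=e, h+3=k.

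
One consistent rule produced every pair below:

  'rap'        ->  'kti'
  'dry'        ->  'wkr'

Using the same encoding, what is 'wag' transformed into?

Every letter moves 19 places later in the alphabet, wrapping around z→a.
On wag: w+19=p, a+19=t, g+19=z.

ptz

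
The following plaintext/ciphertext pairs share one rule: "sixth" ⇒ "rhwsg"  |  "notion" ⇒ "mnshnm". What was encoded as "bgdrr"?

chess

Compare letters: s→r is +25, i→h is +25, x→w is +25 — a constant shift. Each letter is shifted forward by 25 in the alphabet (a Caesar shift of +25).
Reversing it on bgdrr: b−25=c, g−25=h, d−25=e, r−25=s, r−25=s.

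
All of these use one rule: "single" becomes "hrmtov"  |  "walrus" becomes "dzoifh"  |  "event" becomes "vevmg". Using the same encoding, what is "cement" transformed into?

xvnvmg

This is the alphabet-reversal cipher (Atbash): a becomes z, b becomes y, etc.
For cement: c↔x, e↔v, m↔n, e↔v, n↔m, t↔g.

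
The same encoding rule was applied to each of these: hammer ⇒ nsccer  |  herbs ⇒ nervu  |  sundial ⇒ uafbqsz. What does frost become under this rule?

hriux

h(7)→n(13) and a(0)→s(18) fit y≡3x+18 (mod 26); the inverse of 3 mod 26 is 9. Treating letters as 0–25, the rule is x ↦ 3x + 18 (mod 26).
For frost: f(5)→3·5+18≡7=h; r(17)→3·17+18≡17=r; o(14)→3·14+18≡8=i; s(18)→3·18+18≡20=u; t(19)→3·19+18≡23=x (all mod 26).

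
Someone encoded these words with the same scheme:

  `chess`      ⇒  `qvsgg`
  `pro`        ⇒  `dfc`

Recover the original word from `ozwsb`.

alien

Compare letters: c→q is +14, h→v is +14, e→s is +14 — a constant shift. Each letter is shifted forward by 14 in the alphabet (a Caesar shift of +14).
Undoing it on ozwsb: o−14=a, z−14=l, w−14=i, s−14=e, b−14=n.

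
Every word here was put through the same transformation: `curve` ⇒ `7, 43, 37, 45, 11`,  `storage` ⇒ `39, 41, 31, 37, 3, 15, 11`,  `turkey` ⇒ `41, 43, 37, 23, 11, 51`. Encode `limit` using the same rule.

The formula is n = 2×(alphabet index, a=1) + 1.
For limit: l=12→25, i=9→19, m=13→27, i=9→19, t=20→41.

25, 19, 27, 19, 41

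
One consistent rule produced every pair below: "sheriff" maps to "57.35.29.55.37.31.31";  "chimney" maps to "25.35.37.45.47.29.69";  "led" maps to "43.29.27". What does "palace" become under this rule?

Each letter becomes 2×(its alphabet position, a=1..z=26) + 19.
Applying it to palace: p=16→51, a=1→21, l=12→43, a=1→21, c=3→25, e=5→29.

51.21.43.21.25.29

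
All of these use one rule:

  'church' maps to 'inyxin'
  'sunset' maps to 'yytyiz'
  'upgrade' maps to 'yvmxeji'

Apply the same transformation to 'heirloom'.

nimxrsss

Vowels shift forward by 4 and consonants shift forward by 6.
For heirloom: h(cons)+6=n, e(vowel)+4=i, i(vowel)+4=m, r(cons)+6=x, l(cons)+6=r, o(vowel)+4=s, o(vowel)+4=s, m(cons)+6=s.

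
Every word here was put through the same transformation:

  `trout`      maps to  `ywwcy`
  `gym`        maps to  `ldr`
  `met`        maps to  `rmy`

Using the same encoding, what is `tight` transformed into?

yqlmy

The rule splits by letter class: vowels +8, consonants +5.
Applying it to tight: t(cons)+5=y, i(vowel)+8=q, g(cons)+5=l, h(cons)+5=m, t(cons)+5=y.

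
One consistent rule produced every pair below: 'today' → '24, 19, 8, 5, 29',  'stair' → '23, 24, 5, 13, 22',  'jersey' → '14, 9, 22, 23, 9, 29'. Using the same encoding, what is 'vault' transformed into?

26, 5, 25, 16, 24

t is letter #20 and maps to 24: an offset of 4. The number is (letter's place in the alphabet, a=1) + 4.
On vault: v=22→26, a=1→5, u=21→25, l=12→16, t=20→24.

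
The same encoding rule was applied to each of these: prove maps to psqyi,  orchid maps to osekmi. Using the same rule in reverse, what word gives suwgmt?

studio

In prove: p→p is +0, r→s is +1, o→q is +2, v→y is +3 — the shift increases by 1 each position. The shift increases by 1 at each position, starting from +0: 0, 1, 2, ….
Reversing it on suwgmt: s−0=s, u−1=t, w−2=u, g−3=d, m−4=i, t−5=o.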